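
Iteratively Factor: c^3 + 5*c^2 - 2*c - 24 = (c + 4)*(c^2 + c - 6) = (c + 3)*(c + 4)*(c - 2)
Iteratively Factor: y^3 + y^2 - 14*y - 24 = (y + 2)*(y^2 - y - 12) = (y + 2)*(y + 3)*(y - 4)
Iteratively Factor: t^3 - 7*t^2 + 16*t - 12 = (t - 3)*(t^2 - 4*t + 4) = (t - 3)*(t - 2)*(t - 2)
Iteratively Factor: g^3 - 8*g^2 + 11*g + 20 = (g - 4)*(g^2 - 4*g - 5) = (g - 4)*(g + 1)*(g - 5)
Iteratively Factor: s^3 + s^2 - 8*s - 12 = (s + 2)*(s^2 - s - 6) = (s - 3)*(s + 2)*(s + 2)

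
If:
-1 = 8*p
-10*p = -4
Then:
No Solution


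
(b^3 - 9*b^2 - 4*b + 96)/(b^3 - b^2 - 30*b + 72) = (b^2 - 5*b - 24)/(b^2 + 3*b - 18)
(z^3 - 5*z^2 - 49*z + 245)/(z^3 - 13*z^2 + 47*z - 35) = (z + 7)/(z - 1)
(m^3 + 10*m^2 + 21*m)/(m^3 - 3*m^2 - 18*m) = (m + 7)/(m - 6)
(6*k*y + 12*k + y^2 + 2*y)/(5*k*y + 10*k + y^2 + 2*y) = (6*k + y)/(5*k + y)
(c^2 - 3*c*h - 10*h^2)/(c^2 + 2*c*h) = (c - 5*h)/c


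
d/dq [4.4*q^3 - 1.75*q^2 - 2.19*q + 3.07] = 13.2*q^2 - 3.5*q - 2.19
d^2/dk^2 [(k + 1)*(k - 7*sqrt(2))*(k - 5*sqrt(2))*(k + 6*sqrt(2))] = 12*k^2 - 36*sqrt(2)*k + 6*k - 148 - 12*sqrt(2)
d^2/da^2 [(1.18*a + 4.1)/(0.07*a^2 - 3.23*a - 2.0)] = ((7.0488 - 0.4956*a)*(-0.07*a^2 + 3.23*a + 2.0) - (0.14*a - 3.23)*(0.28*a - 6.46)*(1.18*a + 4.1))/(-0.07*a^2 + 3.23*a + 2.0)^3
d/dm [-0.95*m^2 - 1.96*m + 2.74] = -1.9*m - 1.96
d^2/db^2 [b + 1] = 0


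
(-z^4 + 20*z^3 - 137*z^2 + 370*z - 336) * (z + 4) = -z^5 + 16*z^4 - 57*z^3 - 178*z^2 + 1144*z - 1344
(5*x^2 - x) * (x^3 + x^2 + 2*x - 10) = 5*x^5 + 4*x^4 + 9*x^3 - 52*x^2 + 10*x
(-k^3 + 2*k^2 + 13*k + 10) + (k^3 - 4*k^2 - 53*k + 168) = -2*k^2 - 40*k + 178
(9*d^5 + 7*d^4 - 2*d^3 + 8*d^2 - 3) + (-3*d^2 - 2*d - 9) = 9*d^5 + 7*d^4 - 2*d^3 + 5*d^2 - 2*d - 12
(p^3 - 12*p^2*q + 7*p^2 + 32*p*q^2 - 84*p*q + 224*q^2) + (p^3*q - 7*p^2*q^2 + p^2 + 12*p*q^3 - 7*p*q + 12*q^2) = p^3*q + p^3 - 7*p^2*q^2 - 12*p^2*q + 8*p^2 + 12*p*q^3 + 32*p*q^2 - 91*p*q + 236*q^2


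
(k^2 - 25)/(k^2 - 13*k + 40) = (k + 5)/(k - 8)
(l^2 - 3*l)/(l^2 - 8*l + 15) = l/(l - 5)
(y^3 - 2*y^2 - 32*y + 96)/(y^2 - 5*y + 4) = (y^2 + 2*y - 24)/(y - 1)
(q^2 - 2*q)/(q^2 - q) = (q - 2)/(q - 1)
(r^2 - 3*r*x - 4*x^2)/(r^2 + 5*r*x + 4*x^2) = (r - 4*x)/(r + 4*x)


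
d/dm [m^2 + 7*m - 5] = 2*m + 7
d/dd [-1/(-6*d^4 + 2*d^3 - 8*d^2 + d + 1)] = (-24*d^3 + 6*d^2 - 16*d + 1)/(-6*d^4 + 2*d^3 - 8*d^2 + d + 1)^2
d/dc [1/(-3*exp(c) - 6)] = exp(c)/(3*(exp(c) + 2)^2)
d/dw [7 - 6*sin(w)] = -6*cos(w)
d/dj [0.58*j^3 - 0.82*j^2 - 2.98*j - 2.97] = 1.74*j^2 - 1.64*j - 2.98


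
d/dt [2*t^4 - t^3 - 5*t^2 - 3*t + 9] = 8*t^3 - 3*t^2 - 10*t - 3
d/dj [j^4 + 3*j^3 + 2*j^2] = j*(4*j^2 + 9*j + 4)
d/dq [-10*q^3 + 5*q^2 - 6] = 10*q*(1 - 3*q)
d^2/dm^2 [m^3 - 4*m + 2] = 6*m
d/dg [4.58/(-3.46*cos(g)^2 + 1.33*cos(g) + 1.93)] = (6.0914 - 31.6936*cos(g))*sin(g)/(-3.46*cos(g)^2 + 1.33*cos(g) + 1.93)^2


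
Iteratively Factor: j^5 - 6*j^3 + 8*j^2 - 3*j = (j + 3)*(j^4 - 3*j^3 + 3*j^2 - j) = j*(j + 3)*(j^3 - 3*j^2 + 3*j - 1) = j*(j - 1)*(j + 3)*(j^2 - 2*j + 1) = j*(j - 1)^2*(j + 3)*(j - 1)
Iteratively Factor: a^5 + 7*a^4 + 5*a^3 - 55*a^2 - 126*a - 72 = (a + 3)*(a^4 + 4*a^3 - 7*a^2 - 34*a - 24) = (a + 3)*(a + 4)*(a^3 - 7*a - 6) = (a + 1)*(a + 3)*(a + 4)*(a^2 - a - 6) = (a + 1)*(a + 2)*(a + 3)*(a + 4)*(a - 3)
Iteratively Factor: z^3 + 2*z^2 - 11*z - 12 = (z + 1)*(z^2 + z - 12) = (z + 1)*(z + 4)*(z - 3)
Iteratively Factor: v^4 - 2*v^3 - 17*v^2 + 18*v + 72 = (v + 3)*(v^3 - 5*v^2 - 2*v + 24) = (v + 2)*(v + 3)*(v^2 - 7*v + 12) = (v - 3)*(v + 2)*(v + 3)*(v - 4)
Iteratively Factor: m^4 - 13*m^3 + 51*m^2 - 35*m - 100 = (m - 5)*(m^3 - 8*m^2 + 11*m + 20) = (m - 5)*(m - 4)*(m^2 - 4*m - 5) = (m - 5)*(m - 4)*(m + 1)*(m - 5)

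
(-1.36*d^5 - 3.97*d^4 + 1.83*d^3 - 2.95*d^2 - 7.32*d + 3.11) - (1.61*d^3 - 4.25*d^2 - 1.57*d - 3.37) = -1.36*d^5 - 3.97*d^4 + 0.22*d^3 + 1.3*d^2 - 5.75*d + 6.48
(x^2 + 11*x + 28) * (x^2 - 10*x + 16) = x^4 + x^3 - 66*x^2 - 104*x + 448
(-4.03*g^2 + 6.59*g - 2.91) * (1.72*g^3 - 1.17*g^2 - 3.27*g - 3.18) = -6.9316*g^5 + 16.0499*g^4 + 0.462600000000002*g^3 - 5.32919999999999*g^2 - 11.4405*g + 9.2538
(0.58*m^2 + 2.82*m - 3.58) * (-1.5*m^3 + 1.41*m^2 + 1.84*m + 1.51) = -0.87*m^5 - 3.4122*m^4 + 10.4134*m^3 + 1.0168*m^2 - 2.329*m - 5.4058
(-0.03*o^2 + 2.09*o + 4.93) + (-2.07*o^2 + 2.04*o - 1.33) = -2.1*o^2 + 4.13*o + 3.6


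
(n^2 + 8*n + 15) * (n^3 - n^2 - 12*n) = n^5 + 7*n^4 - 5*n^3 - 111*n^2 - 180*n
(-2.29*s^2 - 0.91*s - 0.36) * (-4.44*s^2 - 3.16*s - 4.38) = 10.1676*s^4 + 11.2768*s^3 + 14.5042*s^2 + 5.1234*s + 1.5768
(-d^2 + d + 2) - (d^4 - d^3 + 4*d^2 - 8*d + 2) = -d^4 + d^3 - 5*d^2 + 9*d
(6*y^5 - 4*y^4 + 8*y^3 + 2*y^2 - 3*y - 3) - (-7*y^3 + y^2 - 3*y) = 6*y^5 - 4*y^4 + 15*y^3 + y^2 - 3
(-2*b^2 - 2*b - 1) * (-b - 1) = 2*b^3 + 4*b^2 + 3*b + 1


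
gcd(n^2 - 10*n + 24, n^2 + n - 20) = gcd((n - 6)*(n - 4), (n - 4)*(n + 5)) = n - 4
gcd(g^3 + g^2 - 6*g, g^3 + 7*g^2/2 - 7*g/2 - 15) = g^2 + g - 6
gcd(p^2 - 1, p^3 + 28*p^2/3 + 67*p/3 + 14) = p + 1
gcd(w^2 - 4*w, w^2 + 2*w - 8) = 1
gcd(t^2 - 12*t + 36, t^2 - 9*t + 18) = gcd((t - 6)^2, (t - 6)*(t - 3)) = t - 6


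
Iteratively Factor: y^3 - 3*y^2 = (y - 3)*(y^2) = y*(y - 3)*(y)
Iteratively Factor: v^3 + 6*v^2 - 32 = (v - 2)*(v^2 + 8*v + 16) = (v - 2)*(v + 4)*(v + 4)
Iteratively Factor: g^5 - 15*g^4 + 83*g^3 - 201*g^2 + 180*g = (g - 3)*(g^4 - 12*g^3 + 47*g^2 - 60*g) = (g - 5)*(g - 3)*(g^3 - 7*g^2 + 12*g) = (g - 5)*(g - 4)*(g - 3)*(g^2 - 3*g) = g*(g - 5)*(g - 4)*(g - 3)*(g - 3)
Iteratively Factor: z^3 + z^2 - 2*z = (z + 2)*(z^2 - z) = z*(z + 2)*(z - 1)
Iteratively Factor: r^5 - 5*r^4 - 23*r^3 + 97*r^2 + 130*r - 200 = (r - 5)*(r^4 - 23*r^2 - 18*r + 40) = (r - 5)*(r + 4)*(r^3 - 4*r^2 - 7*r + 10) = (r - 5)*(r + 2)*(r + 4)*(r^2 - 6*r + 5) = (r - 5)^2*(r + 2)*(r + 4)*(r - 1)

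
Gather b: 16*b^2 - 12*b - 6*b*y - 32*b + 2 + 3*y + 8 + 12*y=16*b^2 + b*(-6*y - 44) + 15*y + 10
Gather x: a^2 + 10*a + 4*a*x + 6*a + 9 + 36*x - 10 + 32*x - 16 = a^2 + 16*a + x*(4*a + 68) - 17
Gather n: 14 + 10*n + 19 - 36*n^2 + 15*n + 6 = -36*n^2 + 25*n + 39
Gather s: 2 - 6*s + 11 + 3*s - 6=7 - 3*s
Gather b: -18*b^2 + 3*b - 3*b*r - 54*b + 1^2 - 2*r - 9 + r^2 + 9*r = -18*b^2 + b*(-3*r - 51) + r^2 + 7*r - 8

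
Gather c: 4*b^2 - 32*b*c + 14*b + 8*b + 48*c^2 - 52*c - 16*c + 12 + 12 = 4*b^2 + 22*b + 48*c^2 + c*(-32*b - 68) + 24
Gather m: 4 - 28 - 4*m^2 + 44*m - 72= -4*m^2 + 44*m - 96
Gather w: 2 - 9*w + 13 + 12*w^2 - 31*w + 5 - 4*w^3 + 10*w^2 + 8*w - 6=-4*w^3 + 22*w^2 - 32*w + 14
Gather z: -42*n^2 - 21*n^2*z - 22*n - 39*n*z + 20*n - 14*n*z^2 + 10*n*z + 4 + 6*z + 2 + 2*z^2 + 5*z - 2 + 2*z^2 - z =-42*n^2 - 2*n + z^2*(4 - 14*n) + z*(-21*n^2 - 29*n + 10) + 4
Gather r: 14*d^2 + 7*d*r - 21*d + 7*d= 14*d^2 + 7*d*r - 14*d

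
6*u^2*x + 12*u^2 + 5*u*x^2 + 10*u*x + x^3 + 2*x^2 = (2*u + x)*(3*u + x)*(x + 2)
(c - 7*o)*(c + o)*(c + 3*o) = c^3 - 3*c^2*o - 25*c*o^2 - 21*o^3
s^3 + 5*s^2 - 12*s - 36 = (s - 3)*(s + 2)*(s + 6)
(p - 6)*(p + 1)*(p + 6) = p^3 + p^2 - 36*p - 36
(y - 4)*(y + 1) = y^2 - 3*y - 4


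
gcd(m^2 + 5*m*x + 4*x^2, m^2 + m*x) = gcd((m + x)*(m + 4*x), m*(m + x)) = m + x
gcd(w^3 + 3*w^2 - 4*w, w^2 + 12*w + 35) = 1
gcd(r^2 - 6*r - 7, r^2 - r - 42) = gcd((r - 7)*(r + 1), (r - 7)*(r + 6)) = r - 7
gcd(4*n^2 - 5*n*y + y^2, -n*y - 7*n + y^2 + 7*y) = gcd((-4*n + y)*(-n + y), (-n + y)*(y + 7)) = -n + y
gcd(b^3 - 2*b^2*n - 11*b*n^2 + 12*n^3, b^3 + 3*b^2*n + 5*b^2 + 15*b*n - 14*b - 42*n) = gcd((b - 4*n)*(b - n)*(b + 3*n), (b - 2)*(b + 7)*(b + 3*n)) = b + 3*n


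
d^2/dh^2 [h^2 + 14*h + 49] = 2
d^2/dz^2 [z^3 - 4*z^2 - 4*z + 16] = 6*z - 8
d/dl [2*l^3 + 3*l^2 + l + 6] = 6*l^2 + 6*l + 1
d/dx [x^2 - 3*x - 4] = 2*x - 3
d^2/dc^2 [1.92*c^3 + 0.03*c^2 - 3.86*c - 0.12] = 11.52*c + 0.06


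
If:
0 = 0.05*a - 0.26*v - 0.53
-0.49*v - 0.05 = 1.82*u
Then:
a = 5.2*v + 10.6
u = -0.269230769230769*v - 0.0274725274725275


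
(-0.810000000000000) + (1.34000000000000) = 0.530000000000000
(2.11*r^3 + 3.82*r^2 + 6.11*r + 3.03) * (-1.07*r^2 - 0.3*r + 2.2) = -2.2577*r^5 - 4.7204*r^4 - 3.0417*r^3 + 3.3289*r^2 + 12.533*r + 6.666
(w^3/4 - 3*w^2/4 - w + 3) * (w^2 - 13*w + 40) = w^5/4 - 4*w^4 + 75*w^3/4 - 14*w^2 - 79*w + 120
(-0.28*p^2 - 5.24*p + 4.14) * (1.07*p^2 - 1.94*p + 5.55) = -0.2996*p^4 - 5.0636*p^3 + 13.0414*p^2 - 37.1136*p + 22.977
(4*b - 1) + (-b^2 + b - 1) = -b^2 + 5*b - 2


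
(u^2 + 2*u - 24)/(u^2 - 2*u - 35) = (-u^2 - 2*u + 24)/(-u^2 + 2*u + 35)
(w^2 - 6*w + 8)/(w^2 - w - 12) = (w - 2)/(w + 3)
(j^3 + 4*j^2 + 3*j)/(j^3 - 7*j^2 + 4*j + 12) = j*(j + 3)/(j^2 - 8*j + 12)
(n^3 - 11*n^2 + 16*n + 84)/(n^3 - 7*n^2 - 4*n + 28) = (n - 6)/(n - 2)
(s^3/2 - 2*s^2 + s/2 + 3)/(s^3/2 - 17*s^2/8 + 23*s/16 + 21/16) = 8*(s^2 - s - 2)/(8*s^2 - 10*s - 7)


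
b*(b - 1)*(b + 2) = b^3 + b^2 - 2*b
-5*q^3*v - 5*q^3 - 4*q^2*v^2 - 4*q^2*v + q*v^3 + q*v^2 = (-5*q + v)*(q + v)*(q*v + q)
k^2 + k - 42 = (k - 6)*(k + 7)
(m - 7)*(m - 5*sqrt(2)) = m^2 - 5*sqrt(2)*m - 7*m + 35*sqrt(2)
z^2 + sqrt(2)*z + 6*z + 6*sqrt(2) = (z + 6)*(z + sqrt(2))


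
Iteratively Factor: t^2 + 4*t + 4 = (t + 2)*(t + 2)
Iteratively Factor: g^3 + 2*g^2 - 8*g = (g + 4)*(g^2 - 2*g) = g*(g + 4)*(g - 2)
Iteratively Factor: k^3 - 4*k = (k - 2)*(k^2 + 2*k) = k*(k - 2)*(k + 2)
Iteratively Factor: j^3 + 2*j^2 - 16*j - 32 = (j + 2)*(j^2 - 16) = (j - 4)*(j + 2)*(j + 4)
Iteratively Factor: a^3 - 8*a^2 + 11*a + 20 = (a + 1)*(a^2 - 9*a + 20) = (a - 5)*(a + 1)*(a - 4)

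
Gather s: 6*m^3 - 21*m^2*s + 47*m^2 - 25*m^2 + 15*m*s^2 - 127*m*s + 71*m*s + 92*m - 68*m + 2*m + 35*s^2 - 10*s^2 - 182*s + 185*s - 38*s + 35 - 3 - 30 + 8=6*m^3 + 22*m^2 + 26*m + s^2*(15*m + 25) + s*(-21*m^2 - 56*m - 35) + 10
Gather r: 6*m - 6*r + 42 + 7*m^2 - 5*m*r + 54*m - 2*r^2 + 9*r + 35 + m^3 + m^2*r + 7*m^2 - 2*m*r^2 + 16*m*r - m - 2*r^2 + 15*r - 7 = m^3 + 14*m^2 + 59*m + r^2*(-2*m - 4) + r*(m^2 + 11*m + 18) + 70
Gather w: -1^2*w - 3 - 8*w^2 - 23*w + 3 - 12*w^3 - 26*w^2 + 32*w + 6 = -12*w^3 - 34*w^2 + 8*w + 6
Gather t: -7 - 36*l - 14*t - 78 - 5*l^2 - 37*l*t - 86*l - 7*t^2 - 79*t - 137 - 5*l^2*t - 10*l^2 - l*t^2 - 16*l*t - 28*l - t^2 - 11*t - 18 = -15*l^2 - 150*l + t^2*(-l - 8) + t*(-5*l^2 - 53*l - 104) - 240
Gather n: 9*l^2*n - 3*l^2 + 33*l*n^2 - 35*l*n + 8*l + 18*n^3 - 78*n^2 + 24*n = -3*l^2 + 8*l + 18*n^3 + n^2*(33*l - 78) + n*(9*l^2 - 35*l + 24)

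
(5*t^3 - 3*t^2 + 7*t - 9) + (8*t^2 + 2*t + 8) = 5*t^3 + 5*t^2 + 9*t - 1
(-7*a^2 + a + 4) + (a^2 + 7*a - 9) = -6*a^2 + 8*a - 5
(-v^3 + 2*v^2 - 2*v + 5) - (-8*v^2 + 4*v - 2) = -v^3 + 10*v^2 - 6*v + 7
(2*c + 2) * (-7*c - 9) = -14*c^2 - 32*c - 18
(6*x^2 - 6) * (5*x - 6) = 30*x^3 - 36*x^2 - 30*x + 36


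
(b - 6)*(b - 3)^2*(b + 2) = b^4 - 10*b^3 + 21*b^2 + 36*b - 108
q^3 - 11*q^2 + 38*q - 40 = (q - 5)*(q - 4)*(q - 2)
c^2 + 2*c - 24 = (c - 4)*(c + 6)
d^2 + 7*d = d*(d + 7)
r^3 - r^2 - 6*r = r*(r - 3)*(r + 2)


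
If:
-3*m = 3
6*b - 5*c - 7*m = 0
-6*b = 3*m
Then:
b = 1/2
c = 2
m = -1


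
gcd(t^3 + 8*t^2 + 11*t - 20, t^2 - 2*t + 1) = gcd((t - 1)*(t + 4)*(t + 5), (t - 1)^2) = t - 1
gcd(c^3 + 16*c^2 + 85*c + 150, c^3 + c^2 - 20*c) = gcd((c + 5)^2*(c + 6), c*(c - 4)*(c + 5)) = c + 5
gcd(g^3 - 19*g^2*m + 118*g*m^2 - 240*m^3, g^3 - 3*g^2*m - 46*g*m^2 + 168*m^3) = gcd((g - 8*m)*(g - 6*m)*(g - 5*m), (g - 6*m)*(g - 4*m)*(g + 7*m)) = g - 6*m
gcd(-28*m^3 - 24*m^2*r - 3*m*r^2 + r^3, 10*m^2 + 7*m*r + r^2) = 2*m + r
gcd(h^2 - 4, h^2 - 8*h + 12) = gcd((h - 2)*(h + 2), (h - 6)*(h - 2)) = h - 2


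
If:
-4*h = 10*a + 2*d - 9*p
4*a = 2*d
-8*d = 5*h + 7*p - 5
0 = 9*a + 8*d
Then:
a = 0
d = 0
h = 45/73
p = 20/73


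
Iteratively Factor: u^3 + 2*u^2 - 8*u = (u)*(u^2 + 2*u - 8) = u*(u - 2)*(u + 4)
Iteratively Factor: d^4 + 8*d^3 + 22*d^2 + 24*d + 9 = (d + 3)*(d^3 + 5*d^2 + 7*d + 3) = (d + 1)*(d + 3)*(d^2 + 4*d + 3) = (d + 1)*(d + 3)^2*(d + 1)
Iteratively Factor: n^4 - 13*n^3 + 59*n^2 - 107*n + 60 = (n - 5)*(n^3 - 8*n^2 + 19*n - 12) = (n - 5)*(n - 1)*(n^2 - 7*n + 12) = (n - 5)*(n - 3)*(n - 1)*(n - 4)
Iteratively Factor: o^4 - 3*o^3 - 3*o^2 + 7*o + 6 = (o - 3)*(o^3 - 3*o - 2) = (o - 3)*(o + 1)*(o^2 - o - 2) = (o - 3)*(o + 1)^2*(o - 2)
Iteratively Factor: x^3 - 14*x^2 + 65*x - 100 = (x - 5)*(x^2 - 9*x + 20) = (x - 5)^2*(x - 4)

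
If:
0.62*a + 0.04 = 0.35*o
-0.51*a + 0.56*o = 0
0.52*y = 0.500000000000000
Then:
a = -0.13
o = -0.12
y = 0.96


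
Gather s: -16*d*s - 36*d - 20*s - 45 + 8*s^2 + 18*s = -36*d + 8*s^2 + s*(-16*d - 2) - 45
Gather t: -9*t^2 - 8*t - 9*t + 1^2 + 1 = -9*t^2 - 17*t + 2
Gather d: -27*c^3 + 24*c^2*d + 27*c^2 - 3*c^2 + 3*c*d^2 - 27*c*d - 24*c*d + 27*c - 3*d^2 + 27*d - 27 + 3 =-27*c^3 + 24*c^2 + 27*c + d^2*(3*c - 3) + d*(24*c^2 - 51*c + 27) - 24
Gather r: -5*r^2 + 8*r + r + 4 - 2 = -5*r^2 + 9*r + 2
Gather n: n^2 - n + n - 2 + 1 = n^2 - 1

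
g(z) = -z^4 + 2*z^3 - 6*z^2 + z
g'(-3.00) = 199.00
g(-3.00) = -192.00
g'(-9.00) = 3511.00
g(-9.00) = -8514.00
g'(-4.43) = 519.66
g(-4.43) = -681.19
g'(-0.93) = 20.57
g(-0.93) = -8.48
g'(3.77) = -173.29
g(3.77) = -176.35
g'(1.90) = -27.58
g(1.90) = -19.07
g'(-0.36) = 6.28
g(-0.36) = -1.25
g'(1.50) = -17.00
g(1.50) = -10.31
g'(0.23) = -1.49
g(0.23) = -0.07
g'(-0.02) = 1.24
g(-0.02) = -0.02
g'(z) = -4*z^3 + 6*z^2 - 12*z + 1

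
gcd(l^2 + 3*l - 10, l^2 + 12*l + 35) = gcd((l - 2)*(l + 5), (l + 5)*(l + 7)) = l + 5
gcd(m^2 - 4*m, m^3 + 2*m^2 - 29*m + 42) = 1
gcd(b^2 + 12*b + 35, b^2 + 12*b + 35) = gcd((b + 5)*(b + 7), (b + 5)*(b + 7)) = b^2 + 12*b + 35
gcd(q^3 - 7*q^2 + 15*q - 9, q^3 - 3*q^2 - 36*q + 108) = q - 3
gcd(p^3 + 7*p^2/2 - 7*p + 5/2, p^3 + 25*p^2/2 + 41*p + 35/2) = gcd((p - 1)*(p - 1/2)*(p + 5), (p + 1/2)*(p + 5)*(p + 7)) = p + 5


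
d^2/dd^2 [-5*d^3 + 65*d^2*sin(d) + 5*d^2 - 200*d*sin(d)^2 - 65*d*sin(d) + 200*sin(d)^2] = -65*d^2*sin(d) + 65*d*sin(d) + 260*d*cos(d) - 400*d*cos(2*d) - 30*d - 130*sqrt(2)*cos(d + pi/4) + 400*sqrt(2)*cos(2*d + pi/4) + 10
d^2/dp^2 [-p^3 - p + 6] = -6*p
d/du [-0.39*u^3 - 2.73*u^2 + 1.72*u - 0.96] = -1.17*u^2 - 5.46*u + 1.72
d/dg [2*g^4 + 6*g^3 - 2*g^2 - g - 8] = 8*g^3 + 18*g^2 - 4*g - 1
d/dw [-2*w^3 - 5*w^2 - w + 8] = -6*w^2 - 10*w - 1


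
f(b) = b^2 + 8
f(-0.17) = 8.03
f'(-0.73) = -1.46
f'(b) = 2*b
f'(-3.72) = -7.44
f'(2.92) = 5.84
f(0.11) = 8.01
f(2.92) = 16.53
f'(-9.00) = -18.00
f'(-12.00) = -24.00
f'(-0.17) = -0.34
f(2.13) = 12.54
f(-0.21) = 8.04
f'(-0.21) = -0.42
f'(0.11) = 0.22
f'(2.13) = 4.26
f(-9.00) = 89.00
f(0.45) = 8.20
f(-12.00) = 152.00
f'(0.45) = 0.90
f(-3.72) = 21.84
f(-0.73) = 8.53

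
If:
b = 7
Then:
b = 7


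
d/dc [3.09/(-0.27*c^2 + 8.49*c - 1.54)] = (1.6686*c - 26.2341)/(0.27*c^2 - 8.49*c + 1.54)^2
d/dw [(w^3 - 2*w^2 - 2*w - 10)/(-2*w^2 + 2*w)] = (-w^4/2 + w^3 - 2*w^2 - 10*w + 5)/(w^2*(w^2 - 2*w + 1))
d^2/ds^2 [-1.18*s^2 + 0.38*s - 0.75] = -2.36000000000000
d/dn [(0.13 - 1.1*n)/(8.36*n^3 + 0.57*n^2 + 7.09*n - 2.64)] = (18.392*n^3 - 2.6334*n^2 - 0.1482*n + 1.9823)/(69.8896*n^6 + 9.5304*n^5 + 118.8697*n^4 - 36.0582*n^3 + 47.2585*n^2 - 37.4352*n + 6.9696)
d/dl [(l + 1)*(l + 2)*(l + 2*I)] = 3*l^2 + l*(6 + 4*I) + 2 + 6*I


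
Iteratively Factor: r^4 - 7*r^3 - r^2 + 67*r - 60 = (r - 5)*(r^3 - 2*r^2 - 11*r + 12) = (r - 5)*(r - 4)*(r^2 + 2*r - 3) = (r - 5)*(r - 4)*(r + 3)*(r - 1)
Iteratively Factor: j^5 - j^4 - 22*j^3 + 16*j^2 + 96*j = (j - 4)*(j^4 + 3*j^3 - 10*j^2 - 24*j) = (j - 4)*(j - 3)*(j^3 + 6*j^2 + 8*j) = (j - 4)*(j - 3)*(j + 2)*(j^2 + 4*j) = (j - 4)*(j - 3)*(j + 2)*(j + 4)*(j)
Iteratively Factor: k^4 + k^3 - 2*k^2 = (k + 2)*(k^3 - k^2) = k*(k + 2)*(k^2 - k) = k^2*(k + 2)*(k - 1)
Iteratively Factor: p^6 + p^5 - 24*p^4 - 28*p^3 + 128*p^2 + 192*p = (p - 3)*(p^5 + 4*p^4 - 12*p^3 - 64*p^2 - 64*p) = (p - 3)*(p + 2)*(p^4 + 2*p^3 - 16*p^2 - 32*p) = (p - 3)*(p + 2)*(p + 4)*(p^3 - 2*p^2 - 8*p) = p*(p - 3)*(p + 2)*(p + 4)*(p^2 - 2*p - 8) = p*(p - 3)*(p + 2)^2*(p + 4)*(p - 4)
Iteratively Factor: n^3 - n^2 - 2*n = (n - 2)*(n^2 + n) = n*(n - 2)*(n + 1)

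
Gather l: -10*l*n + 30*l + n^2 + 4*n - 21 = l*(30 - 10*n) + n^2 + 4*n - 21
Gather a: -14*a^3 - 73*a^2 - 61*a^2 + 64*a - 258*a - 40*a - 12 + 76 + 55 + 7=-14*a^3 - 134*a^2 - 234*a + 126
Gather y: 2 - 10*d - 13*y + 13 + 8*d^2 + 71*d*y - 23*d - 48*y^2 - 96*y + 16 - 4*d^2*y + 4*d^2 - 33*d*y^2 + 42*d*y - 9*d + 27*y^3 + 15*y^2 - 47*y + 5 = 12*d^2 - 42*d + 27*y^3 + y^2*(-33*d - 33) + y*(-4*d^2 + 113*d - 156) + 36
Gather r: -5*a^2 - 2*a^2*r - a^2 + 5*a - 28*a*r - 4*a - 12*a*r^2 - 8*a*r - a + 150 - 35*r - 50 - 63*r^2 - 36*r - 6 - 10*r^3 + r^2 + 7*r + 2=-6*a^2 - 10*r^3 + r^2*(-12*a - 62) + r*(-2*a^2 - 36*a - 64) + 96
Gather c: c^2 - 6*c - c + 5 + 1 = c^2 - 7*c + 6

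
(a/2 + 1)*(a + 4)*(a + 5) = a^3/2 + 11*a^2/2 + 19*a + 20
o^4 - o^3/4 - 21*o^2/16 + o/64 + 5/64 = (o - 5/4)*(o - 1/4)*(o + 1/4)*(o + 1)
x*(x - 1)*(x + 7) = x^3 + 6*x^2 - 7*x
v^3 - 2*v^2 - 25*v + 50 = (v - 5)*(v - 2)*(v + 5)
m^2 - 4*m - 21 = (m - 7)*(m + 3)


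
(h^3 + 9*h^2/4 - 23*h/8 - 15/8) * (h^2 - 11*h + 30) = h^5 - 35*h^4/4 + 19*h^3/8 + 389*h^2/4 - 525*h/8 - 225/4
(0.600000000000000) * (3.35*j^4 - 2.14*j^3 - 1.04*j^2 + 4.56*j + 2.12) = 2.01*j^4 - 1.284*j^3 - 0.624*j^2 + 2.736*j + 1.272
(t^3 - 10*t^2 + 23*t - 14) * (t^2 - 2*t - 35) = t^5 - 12*t^4 + 8*t^3 + 290*t^2 - 777*t + 490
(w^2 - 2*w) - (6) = w^2 - 2*w - 6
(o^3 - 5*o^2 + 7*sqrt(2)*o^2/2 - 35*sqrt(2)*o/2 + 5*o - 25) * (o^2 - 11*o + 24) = o^5 - 16*o^4 + 7*sqrt(2)*o^4/2 - 56*sqrt(2)*o^3 + 84*o^3 - 200*o^2 + 553*sqrt(2)*o^2/2 - 420*sqrt(2)*o + 395*o - 600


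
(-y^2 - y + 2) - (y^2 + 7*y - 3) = -2*y^2 - 8*y + 5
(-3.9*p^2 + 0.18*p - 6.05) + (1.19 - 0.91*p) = -3.9*p^2 - 0.73*p - 4.86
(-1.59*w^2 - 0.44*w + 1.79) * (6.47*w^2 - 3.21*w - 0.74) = -10.2873*w^4 + 2.2571*w^3 + 14.1703*w^2 - 5.4203*w - 1.3246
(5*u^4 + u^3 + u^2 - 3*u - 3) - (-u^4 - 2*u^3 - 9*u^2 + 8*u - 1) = 6*u^4 + 3*u^3 + 10*u^2 - 11*u - 2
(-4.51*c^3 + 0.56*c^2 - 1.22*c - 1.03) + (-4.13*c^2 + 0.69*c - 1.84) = -4.51*c^3 - 3.57*c^2 - 0.53*c - 2.87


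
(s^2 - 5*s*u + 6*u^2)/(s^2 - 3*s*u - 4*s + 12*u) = (s - 2*u)/(s - 4)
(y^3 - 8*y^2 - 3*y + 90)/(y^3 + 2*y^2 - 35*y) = (y^2 - 3*y - 18)/(y*(y + 7))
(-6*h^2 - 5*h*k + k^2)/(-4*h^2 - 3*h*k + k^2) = (6*h - k)/(4*h - k)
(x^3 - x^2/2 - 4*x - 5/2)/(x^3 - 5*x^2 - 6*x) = (2*x^2 - 3*x - 5)/(2*x*(x - 6))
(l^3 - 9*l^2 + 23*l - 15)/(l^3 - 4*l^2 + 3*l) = (l - 5)/l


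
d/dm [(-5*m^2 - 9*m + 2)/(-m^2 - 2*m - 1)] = (m + 13)/(m^3 + 3*m^2 + 3*m + 1)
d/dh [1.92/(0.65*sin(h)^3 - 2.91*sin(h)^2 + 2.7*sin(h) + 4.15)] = (-3.744*sin(h)^2 + 11.1744*sin(h) - 5.184)*cos(h)/(0.65*sin(h)^3 - 2.91*sin(h)^2 + 2.7*sin(h) + 4.15)^2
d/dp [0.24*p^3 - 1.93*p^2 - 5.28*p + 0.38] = 0.72*p^2 - 3.86*p - 5.28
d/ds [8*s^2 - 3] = 16*s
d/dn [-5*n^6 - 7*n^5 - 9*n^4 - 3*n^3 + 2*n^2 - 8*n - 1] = -30*n^5 - 35*n^4 - 36*n^3 - 9*n^2 + 4*n - 8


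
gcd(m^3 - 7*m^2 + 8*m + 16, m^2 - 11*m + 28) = m - 4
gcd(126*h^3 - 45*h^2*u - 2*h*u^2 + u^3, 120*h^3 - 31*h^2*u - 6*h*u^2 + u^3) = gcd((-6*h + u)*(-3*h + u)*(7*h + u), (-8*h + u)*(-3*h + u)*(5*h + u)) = -3*h + u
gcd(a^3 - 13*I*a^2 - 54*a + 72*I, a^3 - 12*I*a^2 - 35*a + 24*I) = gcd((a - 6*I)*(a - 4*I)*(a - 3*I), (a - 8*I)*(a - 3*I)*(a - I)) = a - 3*I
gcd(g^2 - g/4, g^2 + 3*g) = g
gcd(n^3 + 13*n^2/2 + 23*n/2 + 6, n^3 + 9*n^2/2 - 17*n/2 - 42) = n + 4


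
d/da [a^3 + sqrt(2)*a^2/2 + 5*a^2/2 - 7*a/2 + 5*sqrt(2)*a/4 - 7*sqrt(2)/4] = 3*a^2 + sqrt(2)*a + 5*a - 7/2 + 5*sqrt(2)/4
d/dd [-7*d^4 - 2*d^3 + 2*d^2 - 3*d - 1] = -28*d^3 - 6*d^2 + 4*d - 3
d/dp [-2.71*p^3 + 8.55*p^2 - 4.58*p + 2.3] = -8.13*p^2 + 17.1*p - 4.58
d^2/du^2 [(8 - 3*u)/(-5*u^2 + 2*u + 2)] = 2*((46 - 45*u)*(-5*u^2 + 2*u + 2) - 4*(3*u - 8)*(5*u - 1)^2)/(-5*u^2 + 2*u + 2)^3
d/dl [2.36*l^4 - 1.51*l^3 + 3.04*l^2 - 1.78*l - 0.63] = 9.44*l^3 - 4.53*l^2 + 6.08*l - 1.78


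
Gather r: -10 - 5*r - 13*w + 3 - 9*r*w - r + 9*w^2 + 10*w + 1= r*(-9*w - 6) + 9*w^2 - 3*w - 6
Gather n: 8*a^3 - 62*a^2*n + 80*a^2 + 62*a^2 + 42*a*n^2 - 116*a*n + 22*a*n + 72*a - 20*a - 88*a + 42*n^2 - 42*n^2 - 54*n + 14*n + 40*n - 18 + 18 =8*a^3 + 142*a^2 + 42*a*n^2 - 36*a + n*(-62*a^2 - 94*a)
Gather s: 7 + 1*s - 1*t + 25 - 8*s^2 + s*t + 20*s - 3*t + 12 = -8*s^2 + s*(t + 21) - 4*t + 44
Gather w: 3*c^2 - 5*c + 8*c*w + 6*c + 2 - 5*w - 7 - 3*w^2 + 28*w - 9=3*c^2 + c - 3*w^2 + w*(8*c + 23) - 14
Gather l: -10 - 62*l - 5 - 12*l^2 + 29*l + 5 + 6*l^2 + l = -6*l^2 - 32*l - 10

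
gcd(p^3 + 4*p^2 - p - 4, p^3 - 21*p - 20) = p^2 + 5*p + 4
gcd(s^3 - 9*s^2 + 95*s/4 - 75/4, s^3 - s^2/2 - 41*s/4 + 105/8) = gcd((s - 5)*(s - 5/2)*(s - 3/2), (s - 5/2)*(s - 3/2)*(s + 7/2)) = s^2 - 4*s + 15/4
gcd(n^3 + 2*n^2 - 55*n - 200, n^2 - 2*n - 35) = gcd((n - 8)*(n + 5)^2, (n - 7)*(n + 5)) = n + 5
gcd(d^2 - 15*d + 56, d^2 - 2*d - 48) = d - 8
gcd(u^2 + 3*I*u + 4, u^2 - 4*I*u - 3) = u - I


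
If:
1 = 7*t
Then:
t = 1/7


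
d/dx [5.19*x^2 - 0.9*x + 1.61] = 10.38*x - 0.9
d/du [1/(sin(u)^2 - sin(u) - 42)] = (1 - 2*sin(u))*cos(u)/(sin(u) + cos(u)^2 + 41)^2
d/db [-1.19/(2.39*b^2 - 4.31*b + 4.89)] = (5.6882*b - 5.1289)/(2.39*b^2 - 4.31*b + 4.89)^2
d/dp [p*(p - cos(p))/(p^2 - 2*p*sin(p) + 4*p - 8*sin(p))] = (p^3*sin(p) + 2*p^3*cos(p) + 2*p^2*sin(p) + 9*p^2*cos(p) + 2*p^2 - 16*p*sin(p) - 8*p + 4*sin(2*p))/((p + 4)^2*(p - 2*sin(p))^2)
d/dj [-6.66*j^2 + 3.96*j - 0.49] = 3.96 - 13.32*j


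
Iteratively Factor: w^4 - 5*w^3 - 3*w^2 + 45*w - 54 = (w + 3)*(w^3 - 8*w^2 + 21*w - 18) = (w - 3)*(w + 3)*(w^2 - 5*w + 6) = (w - 3)*(w - 2)*(w + 3)*(w - 3)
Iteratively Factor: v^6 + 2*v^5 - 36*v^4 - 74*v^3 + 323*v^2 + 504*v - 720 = (v - 1)*(v^5 + 3*v^4 - 33*v^3 - 107*v^2 + 216*v + 720) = (v - 3)*(v - 1)*(v^4 + 6*v^3 - 15*v^2 - 152*v - 240) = (v - 3)*(v - 1)*(v + 4)*(v^3 + 2*v^2 - 23*v - 60) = (v - 5)*(v - 3)*(v - 1)*(v + 4)*(v^2 + 7*v + 12) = (v - 5)*(v - 3)*(v - 1)*(v + 3)*(v + 4)*(v + 4)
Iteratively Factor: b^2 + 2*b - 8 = (b + 4)*(b - 2)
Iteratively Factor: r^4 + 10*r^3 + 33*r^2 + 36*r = (r)*(r^3 + 10*r^2 + 33*r + 36) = r*(r + 3)*(r^2 + 7*r + 12) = r*(r + 3)*(r + 4)*(r + 3)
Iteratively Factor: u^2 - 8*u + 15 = (u - 3)*(u - 5)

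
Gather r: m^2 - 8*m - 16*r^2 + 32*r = m^2 - 8*m - 16*r^2 + 32*r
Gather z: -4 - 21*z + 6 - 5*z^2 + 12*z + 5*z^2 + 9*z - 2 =0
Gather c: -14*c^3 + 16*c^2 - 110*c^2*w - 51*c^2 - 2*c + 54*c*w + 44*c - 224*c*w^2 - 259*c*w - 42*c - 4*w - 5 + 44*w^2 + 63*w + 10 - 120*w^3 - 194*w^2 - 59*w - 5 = -14*c^3 + c^2*(-110*w - 35) + c*(-224*w^2 - 205*w) - 120*w^3 - 150*w^2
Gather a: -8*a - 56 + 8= -8*a - 48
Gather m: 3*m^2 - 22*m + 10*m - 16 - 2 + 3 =3*m^2 - 12*m - 15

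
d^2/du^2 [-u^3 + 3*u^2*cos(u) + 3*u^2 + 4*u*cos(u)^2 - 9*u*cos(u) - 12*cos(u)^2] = -3*u^2*cos(u) - 12*u*sin(u) + 9*u*cos(u) - 8*u*cos(2*u) - 6*u + 18*sin(u) - 8*sin(2*u) + 6*cos(u) + 24*cos(2*u) + 6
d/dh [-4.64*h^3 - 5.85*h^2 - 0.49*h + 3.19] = -13.92*h^2 - 11.7*h - 0.49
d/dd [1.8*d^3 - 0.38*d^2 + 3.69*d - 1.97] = 5.4*d^2 - 0.76*d + 3.69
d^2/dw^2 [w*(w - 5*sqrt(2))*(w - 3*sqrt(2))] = 6*w - 16*sqrt(2)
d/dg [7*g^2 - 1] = 14*g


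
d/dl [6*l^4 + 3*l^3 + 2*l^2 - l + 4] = 24*l^3 + 9*l^2 + 4*l - 1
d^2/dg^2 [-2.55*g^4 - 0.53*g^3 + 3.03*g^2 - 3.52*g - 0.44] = -30.6*g^2 - 3.18*g + 6.06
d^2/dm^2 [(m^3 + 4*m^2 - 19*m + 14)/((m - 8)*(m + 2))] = 6*(19*m^3 + 174*m^2 - 132*m + 1192)/(m^6 - 18*m^5 + 60*m^4 + 360*m^3 - 960*m^2 - 4608*m - 4096)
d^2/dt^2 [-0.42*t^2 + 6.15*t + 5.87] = -0.840000000000000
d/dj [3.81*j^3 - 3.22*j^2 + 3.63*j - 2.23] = 11.43*j^2 - 6.44*j + 3.63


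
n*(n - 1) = n^2 - n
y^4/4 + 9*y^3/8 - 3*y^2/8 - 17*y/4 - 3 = (y/4 + 1)*(y - 2)*(y + 1)*(y + 3/2)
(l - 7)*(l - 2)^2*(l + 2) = l^4 - 9*l^3 + 10*l^2 + 36*l - 56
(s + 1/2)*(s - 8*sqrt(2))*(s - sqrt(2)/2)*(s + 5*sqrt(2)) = s^4 - 7*sqrt(2)*s^3/2 + s^3/2 - 77*s^2 - 7*sqrt(2)*s^2/4 - 77*s/2 + 40*sqrt(2)*s + 20*sqrt(2)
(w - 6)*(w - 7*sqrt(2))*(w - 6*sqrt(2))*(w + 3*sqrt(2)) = w^4 - 10*sqrt(2)*w^3 - 6*w^3 + 6*w^2 + 60*sqrt(2)*w^2 - 36*w + 252*sqrt(2)*w - 1512*sqrt(2)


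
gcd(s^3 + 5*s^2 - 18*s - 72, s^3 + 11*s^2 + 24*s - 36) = s + 6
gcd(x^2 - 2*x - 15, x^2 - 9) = x + 3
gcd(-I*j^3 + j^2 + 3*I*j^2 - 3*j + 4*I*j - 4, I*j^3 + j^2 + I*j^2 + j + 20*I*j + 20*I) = j + 1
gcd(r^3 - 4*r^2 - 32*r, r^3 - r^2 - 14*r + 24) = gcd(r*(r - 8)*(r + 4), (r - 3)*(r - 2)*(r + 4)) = r + 4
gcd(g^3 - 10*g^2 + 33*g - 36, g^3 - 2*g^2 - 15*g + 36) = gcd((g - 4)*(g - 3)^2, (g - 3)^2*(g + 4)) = g^2 - 6*g + 9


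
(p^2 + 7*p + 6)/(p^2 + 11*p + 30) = (p + 1)/(p + 5)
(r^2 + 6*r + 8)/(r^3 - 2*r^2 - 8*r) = (r + 4)/(r*(r - 4))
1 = 1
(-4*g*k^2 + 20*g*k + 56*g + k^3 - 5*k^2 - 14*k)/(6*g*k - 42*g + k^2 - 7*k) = (-4*g*k - 8*g + k^2 + 2*k)/(6*g + k)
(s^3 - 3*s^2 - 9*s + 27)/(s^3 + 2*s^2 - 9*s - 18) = (s - 3)/(s + 2)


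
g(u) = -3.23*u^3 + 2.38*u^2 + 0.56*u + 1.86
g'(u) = -9.69*u^2 + 4.76*u + 0.56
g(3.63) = -119.24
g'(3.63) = -109.85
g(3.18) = -76.16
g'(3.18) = -82.29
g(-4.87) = 428.65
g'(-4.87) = -252.44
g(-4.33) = 306.28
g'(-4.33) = -201.73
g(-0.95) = 6.25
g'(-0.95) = -12.71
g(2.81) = -49.44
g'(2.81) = -62.58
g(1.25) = -0.03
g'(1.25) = -8.63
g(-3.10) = 119.22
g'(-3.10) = -107.32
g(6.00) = -606.78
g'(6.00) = -319.72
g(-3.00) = 108.81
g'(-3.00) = -100.93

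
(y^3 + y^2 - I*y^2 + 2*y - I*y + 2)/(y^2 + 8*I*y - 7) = (y^2 + y*(1 - 2*I) - 2*I)/(y + 7*I)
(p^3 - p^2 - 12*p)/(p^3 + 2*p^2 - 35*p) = (p^2 - p - 12)/(p^2 + 2*p - 35)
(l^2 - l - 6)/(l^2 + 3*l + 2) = (l - 3)/(l + 1)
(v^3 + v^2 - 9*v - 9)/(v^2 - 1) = (v^2 - 9)/(v - 1)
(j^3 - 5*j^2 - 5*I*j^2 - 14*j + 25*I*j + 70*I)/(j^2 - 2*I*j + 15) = (j^2 - 5*j - 14)/(j + 3*I)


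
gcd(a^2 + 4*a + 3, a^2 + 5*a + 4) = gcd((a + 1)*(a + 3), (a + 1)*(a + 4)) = a + 1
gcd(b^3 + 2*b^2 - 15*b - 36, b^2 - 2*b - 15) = b + 3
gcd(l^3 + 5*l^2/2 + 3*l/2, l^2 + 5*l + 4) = l + 1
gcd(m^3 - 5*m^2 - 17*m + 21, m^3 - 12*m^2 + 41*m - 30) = m - 1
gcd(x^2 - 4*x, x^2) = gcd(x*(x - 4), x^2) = x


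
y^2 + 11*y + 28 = (y + 4)*(y + 7)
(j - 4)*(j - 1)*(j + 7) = j^3 + 2*j^2 - 31*j + 28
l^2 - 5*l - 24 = (l - 8)*(l + 3)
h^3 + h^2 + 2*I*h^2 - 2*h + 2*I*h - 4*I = (h - 1)*(h + 2)*(h + 2*I)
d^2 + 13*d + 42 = (d + 6)*(d + 7)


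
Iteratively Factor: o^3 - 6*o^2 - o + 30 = (o - 3)*(o^2 - 3*o - 10) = (o - 3)*(o + 2)*(o - 5)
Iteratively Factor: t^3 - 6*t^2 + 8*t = (t)*(t^2 - 6*t + 8) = t*(t - 2)*(t - 4)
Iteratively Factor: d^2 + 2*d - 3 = (d + 3)*(d - 1)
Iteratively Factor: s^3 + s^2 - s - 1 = (s - 1)*(s^2 + 2*s + 1) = (s - 1)*(s + 1)*(s + 1)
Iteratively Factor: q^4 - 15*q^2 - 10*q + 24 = (q + 3)*(q^3 - 3*q^2 - 6*q + 8) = (q + 2)*(q + 3)*(q^2 - 5*q + 4) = (q - 1)*(q + 2)*(q + 3)*(q - 4)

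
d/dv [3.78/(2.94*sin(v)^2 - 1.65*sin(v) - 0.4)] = (6.237 - 22.2264*sin(v))*cos(v)/(-2.94*sin(v)^2 + 1.65*sin(v) + 0.4)^2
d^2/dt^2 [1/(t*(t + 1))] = 2*(t^2 + t*(t + 1) + (t + 1)^2)/(t^3*(t + 1)^3)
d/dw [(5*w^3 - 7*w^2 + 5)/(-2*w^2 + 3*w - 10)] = (-10*w^4 + 30*w^3 - 171*w^2 + 160*w - 15)/(4*w^4 - 12*w^3 + 49*w^2 - 60*w + 100)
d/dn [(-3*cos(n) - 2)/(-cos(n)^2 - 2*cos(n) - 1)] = (3*cos(n) + 1)*sin(n)/(cos(n) + 1)^3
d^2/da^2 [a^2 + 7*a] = 2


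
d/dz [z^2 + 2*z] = 2*z + 2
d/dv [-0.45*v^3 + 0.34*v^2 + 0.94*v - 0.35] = -1.35*v^2 + 0.68*v + 0.94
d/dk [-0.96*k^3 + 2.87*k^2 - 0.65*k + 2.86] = -2.88*k^2 + 5.74*k - 0.65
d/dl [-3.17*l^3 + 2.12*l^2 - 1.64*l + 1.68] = -9.51*l^2 + 4.24*l - 1.64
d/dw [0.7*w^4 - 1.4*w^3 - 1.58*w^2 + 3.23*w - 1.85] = 2.8*w^3 - 4.2*w^2 - 3.16*w + 3.23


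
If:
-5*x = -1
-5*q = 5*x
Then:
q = -1/5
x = 1/5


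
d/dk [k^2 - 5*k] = 2*k - 5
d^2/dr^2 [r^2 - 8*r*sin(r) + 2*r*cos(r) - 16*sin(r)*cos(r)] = 8*r*sin(r) - 2*r*cos(r) - 4*sin(r) + 32*sin(2*r) - 16*cos(r) + 2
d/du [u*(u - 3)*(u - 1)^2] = 4*u^3 - 15*u^2 + 14*u - 3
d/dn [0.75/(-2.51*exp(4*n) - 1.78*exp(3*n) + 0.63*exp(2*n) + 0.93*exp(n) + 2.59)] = (7.53*exp(3*n) + 4.005*exp(2*n) - 0.945*exp(n) - 0.6975)*exp(n)/(-2.51*exp(4*n) - 1.78*exp(3*n) + 0.63*exp(2*n) + 0.93*exp(n) + 2.59)^2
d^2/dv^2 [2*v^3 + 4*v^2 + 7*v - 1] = 12*v + 8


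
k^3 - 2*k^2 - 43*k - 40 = (k - 8)*(k + 1)*(k + 5)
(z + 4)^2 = z^2 + 8*z + 16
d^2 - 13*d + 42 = (d - 7)*(d - 6)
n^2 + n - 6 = (n - 2)*(n + 3)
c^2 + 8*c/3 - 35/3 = (c - 7/3)*(c + 5)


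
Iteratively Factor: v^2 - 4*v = (v - 4)*(v)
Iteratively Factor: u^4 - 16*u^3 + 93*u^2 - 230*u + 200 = (u - 5)*(u^3 - 11*u^2 + 38*u - 40) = (u - 5)*(u - 4)*(u^2 - 7*u + 10) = (u - 5)*(u - 4)*(u - 2)*(u - 5)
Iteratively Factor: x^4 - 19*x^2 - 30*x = (x + 3)*(x^3 - 3*x^2 - 10*x) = x*(x + 3)*(x^2 - 3*x - 10) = x*(x + 2)*(x + 3)*(x - 5)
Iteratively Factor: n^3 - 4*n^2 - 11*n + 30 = (n + 3)*(n^2 - 7*n + 10) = (n - 5)*(n + 3)*(n - 2)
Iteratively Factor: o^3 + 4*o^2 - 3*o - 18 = (o + 3)*(o^2 + o - 6) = (o - 2)*(o + 3)*(o + 3)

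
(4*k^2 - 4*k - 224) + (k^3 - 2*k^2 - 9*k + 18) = k^3 + 2*k^2 - 13*k - 206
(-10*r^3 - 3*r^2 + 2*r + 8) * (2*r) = -20*r^4 - 6*r^3 + 4*r^2 + 16*r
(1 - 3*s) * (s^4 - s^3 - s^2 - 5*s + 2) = -3*s^5 + 4*s^4 + 2*s^3 + 14*s^2 - 11*s + 2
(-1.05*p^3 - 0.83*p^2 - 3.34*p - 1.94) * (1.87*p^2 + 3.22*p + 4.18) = -1.9635*p^5 - 4.9331*p^4 - 13.3074*p^3 - 17.852*p^2 - 20.208*p - 8.1092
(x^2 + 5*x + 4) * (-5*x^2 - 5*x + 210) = -5*x^4 - 30*x^3 + 165*x^2 + 1030*x + 840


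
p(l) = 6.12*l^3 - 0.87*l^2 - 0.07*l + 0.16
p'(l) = 18.36*l^2 - 1.74*l - 0.07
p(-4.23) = -478.31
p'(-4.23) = 335.80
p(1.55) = 20.75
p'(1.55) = 41.34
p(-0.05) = 0.16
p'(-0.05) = 0.06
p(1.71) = 28.10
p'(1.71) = 50.64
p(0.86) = 3.35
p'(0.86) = 12.01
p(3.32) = 214.30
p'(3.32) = 196.52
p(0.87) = 3.47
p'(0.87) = 12.31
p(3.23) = 197.09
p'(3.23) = 185.86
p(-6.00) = -1352.66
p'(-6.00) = 671.33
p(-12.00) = -10699.64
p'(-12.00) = 2664.65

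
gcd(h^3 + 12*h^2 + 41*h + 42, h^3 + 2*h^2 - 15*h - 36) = h + 3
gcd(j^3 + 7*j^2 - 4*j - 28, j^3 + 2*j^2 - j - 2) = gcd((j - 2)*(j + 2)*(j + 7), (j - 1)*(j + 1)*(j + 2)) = j + 2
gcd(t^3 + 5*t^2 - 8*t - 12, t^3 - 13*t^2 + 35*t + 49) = t + 1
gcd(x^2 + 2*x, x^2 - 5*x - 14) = x + 2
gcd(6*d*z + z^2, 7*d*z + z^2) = z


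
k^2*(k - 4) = k^3 - 4*k^2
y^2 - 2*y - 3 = (y - 3)*(y + 1)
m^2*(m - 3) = m^3 - 3*m^2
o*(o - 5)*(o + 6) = o^3 + o^2 - 30*o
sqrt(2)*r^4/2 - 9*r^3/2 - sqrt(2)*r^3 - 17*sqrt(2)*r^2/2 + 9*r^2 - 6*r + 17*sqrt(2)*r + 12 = (r - 2)*(r - 6*sqrt(2))*(r + sqrt(2)/2)*(sqrt(2)*r/2 + 1)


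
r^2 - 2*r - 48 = (r - 8)*(r + 6)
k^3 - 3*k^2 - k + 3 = (k - 3)*(k - 1)*(k + 1)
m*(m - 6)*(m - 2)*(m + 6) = m^4 - 2*m^3 - 36*m^2 + 72*m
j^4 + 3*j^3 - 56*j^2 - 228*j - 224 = (j - 8)*(j + 2)^2*(j + 7)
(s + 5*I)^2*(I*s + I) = I*s^3 - 10*s^2 + I*s^2 - 10*s - 25*I*s - 25*I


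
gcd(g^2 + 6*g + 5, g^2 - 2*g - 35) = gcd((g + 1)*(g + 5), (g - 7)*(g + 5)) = g + 5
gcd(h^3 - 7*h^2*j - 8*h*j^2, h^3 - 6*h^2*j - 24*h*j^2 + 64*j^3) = h - 8*j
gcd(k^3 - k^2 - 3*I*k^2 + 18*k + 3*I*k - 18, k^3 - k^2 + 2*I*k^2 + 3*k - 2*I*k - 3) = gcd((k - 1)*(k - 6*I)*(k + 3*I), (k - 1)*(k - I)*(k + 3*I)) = k^2 + k*(-1 + 3*I) - 3*I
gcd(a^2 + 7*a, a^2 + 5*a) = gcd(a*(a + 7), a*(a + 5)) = a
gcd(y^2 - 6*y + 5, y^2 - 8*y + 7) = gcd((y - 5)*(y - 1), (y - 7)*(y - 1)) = y - 1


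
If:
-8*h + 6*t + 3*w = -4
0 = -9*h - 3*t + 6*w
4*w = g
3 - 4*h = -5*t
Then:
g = 8/25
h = 1/5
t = -11/25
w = 2/25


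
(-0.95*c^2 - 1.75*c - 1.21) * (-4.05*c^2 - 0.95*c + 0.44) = 3.8475*c^4 + 7.99*c^3 + 6.145*c^2 + 0.3795*c - 0.5324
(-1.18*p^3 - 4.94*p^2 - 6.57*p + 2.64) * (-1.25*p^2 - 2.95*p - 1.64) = 1.475*p^5 + 9.656*p^4 + 24.7207*p^3 + 24.1831*p^2 + 2.9868*p - 4.3296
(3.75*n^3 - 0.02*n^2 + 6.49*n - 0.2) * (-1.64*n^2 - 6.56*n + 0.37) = -6.15*n^5 - 24.5672*n^4 - 9.1249*n^3 - 42.2538*n^2 + 3.7133*n - 0.074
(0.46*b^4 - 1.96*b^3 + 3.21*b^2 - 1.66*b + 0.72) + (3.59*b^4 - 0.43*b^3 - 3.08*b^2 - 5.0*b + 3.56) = 4.05*b^4 - 2.39*b^3 + 0.13*b^2 - 6.66*b + 4.28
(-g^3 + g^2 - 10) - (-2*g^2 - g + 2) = -g^3 + 3*g^2 + g - 12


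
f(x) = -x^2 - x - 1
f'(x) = -2*x - 1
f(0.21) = -1.25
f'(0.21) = -1.42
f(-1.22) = -1.27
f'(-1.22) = 1.44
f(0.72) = -2.24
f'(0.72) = -2.44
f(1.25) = -3.81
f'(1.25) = -3.50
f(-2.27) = -3.88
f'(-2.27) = 3.54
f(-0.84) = -0.87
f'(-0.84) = 0.68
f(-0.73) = -0.80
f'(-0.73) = 0.46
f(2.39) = -9.10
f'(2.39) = -5.78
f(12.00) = -157.00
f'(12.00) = -25.00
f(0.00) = -1.00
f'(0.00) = -1.00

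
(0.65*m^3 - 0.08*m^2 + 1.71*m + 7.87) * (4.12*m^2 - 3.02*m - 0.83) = 2.678*m^5 - 2.2926*m^4 + 6.7473*m^3 + 27.3266*m^2 - 25.1867*m - 6.5321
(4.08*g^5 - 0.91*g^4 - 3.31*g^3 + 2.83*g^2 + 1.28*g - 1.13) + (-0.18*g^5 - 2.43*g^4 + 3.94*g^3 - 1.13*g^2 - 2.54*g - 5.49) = 3.9*g^5 - 3.34*g^4 + 0.63*g^3 + 1.7*g^2 - 1.26*g - 6.62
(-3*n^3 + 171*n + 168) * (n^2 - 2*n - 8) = -3*n^5 + 6*n^4 + 195*n^3 - 174*n^2 - 1704*n - 1344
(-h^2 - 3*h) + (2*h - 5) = -h^2 - h - 5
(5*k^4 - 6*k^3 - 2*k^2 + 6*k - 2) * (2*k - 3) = 10*k^5 - 27*k^4 + 14*k^3 + 18*k^2 - 22*k + 6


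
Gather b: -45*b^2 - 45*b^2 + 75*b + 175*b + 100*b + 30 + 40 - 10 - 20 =-90*b^2 + 350*b + 40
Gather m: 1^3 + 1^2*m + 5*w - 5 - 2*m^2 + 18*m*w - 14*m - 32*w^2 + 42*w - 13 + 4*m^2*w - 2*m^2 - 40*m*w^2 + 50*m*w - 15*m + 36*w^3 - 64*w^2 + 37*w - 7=m^2*(4*w - 4) + m*(-40*w^2 + 68*w - 28) + 36*w^3 - 96*w^2 + 84*w - 24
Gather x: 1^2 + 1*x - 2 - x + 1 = 0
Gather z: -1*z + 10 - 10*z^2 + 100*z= -10*z^2 + 99*z + 10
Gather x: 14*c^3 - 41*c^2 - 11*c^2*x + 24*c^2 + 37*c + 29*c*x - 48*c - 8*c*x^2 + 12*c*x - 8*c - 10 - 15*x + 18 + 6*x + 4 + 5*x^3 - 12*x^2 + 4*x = 14*c^3 - 17*c^2 - 19*c + 5*x^3 + x^2*(-8*c - 12) + x*(-11*c^2 + 41*c - 5) + 12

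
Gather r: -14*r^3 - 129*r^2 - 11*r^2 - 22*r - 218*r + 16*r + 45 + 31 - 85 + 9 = -14*r^3 - 140*r^2 - 224*r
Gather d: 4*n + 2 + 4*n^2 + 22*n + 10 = 4*n^2 + 26*n + 12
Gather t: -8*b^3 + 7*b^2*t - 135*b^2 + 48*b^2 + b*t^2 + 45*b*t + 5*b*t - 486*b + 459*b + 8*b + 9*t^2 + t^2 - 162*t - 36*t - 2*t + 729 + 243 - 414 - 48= -8*b^3 - 87*b^2 - 19*b + t^2*(b + 10) + t*(7*b^2 + 50*b - 200) + 510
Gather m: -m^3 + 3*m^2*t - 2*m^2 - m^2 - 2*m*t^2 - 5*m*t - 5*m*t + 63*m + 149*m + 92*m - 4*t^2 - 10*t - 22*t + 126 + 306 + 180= -m^3 + m^2*(3*t - 3) + m*(-2*t^2 - 10*t + 304) - 4*t^2 - 32*t + 612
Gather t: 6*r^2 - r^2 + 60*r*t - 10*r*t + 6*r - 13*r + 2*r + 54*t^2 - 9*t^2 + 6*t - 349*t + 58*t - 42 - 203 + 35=5*r^2 - 5*r + 45*t^2 + t*(50*r - 285) - 210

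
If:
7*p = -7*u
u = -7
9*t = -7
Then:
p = 7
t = -7/9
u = -7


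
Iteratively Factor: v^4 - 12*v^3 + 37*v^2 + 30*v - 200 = (v - 5)*(v^3 - 7*v^2 + 2*v + 40) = (v - 5)^2*(v^2 - 2*v - 8) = (v - 5)^2*(v - 4)*(v + 2)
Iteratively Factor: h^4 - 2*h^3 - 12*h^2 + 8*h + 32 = (h - 2)*(h^3 - 12*h - 16) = (h - 2)*(h + 2)*(h^2 - 2*h - 8) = (h - 4)*(h - 2)*(h + 2)*(h + 2)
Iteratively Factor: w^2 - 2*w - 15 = (w - 5)*(w + 3)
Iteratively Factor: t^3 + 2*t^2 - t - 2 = (t + 1)*(t^2 + t - 2) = (t - 1)*(t + 1)*(t + 2)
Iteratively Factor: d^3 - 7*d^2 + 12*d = (d - 4)*(d^2 - 3*d) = (d - 4)*(d - 3)*(d)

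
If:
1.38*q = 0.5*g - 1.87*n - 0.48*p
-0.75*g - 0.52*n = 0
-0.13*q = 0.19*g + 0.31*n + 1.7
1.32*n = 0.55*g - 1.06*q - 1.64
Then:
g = -34.20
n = 49.33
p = 4.27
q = -80.72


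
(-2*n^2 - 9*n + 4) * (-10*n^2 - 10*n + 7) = 20*n^4 + 110*n^3 + 36*n^2 - 103*n + 28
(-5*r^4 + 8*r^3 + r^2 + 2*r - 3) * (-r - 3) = 5*r^5 + 7*r^4 - 25*r^3 - 5*r^2 - 3*r + 9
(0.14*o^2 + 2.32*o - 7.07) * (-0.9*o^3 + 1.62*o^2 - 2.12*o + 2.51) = -0.126*o^5 - 1.8612*o^4 + 9.8246*o^3 - 16.0204*o^2 + 20.8116*o - 17.7457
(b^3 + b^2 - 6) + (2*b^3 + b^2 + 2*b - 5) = 3*b^3 + 2*b^2 + 2*b - 11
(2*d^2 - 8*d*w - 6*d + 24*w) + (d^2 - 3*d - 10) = 3*d^2 - 8*d*w - 9*d + 24*w - 10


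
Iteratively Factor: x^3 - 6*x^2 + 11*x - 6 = (x - 1)*(x^2 - 5*x + 6) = (x - 2)*(x - 1)*(x - 3)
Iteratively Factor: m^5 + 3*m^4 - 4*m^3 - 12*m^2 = (m + 2)*(m^4 + m^3 - 6*m^2) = (m - 2)*(m + 2)*(m^3 + 3*m^2) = (m - 2)*(m + 2)*(m + 3)*(m^2) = m*(m - 2)*(m + 2)*(m + 3)*(m)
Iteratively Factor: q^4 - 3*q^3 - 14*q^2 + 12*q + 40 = (q - 5)*(q^3 + 2*q^2 - 4*q - 8) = (q - 5)*(q - 2)*(q^2 + 4*q + 4) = (q - 5)*(q - 2)*(q + 2)*(q + 2)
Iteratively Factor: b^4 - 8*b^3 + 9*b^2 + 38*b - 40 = (b - 4)*(b^3 - 4*b^2 - 7*b + 10) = (b - 4)*(b + 2)*(b^2 - 6*b + 5) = (b - 5)*(b - 4)*(b + 2)*(b - 1)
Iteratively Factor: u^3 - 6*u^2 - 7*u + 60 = (u + 3)*(u^2 - 9*u + 20) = (u - 4)*(u + 3)*(u - 5)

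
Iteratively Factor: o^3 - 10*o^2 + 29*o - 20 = (o - 4)*(o^2 - 6*o + 5) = (o - 5)*(o - 4)*(o - 1)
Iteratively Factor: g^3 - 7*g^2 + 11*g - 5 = (g - 1)*(g^2 - 6*g + 5) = (g - 1)^2*(g - 5)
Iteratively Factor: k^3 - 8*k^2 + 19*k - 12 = (k - 4)*(k^2 - 4*k + 3) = (k - 4)*(k - 3)*(k - 1)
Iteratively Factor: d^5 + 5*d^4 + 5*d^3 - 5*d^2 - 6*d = (d + 1)*(d^4 + 4*d^3 + d^2 - 6*d) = d*(d + 1)*(d^3 + 4*d^2 + d - 6) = d*(d - 1)*(d + 1)*(d^2 + 5*d + 6) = d*(d - 1)*(d + 1)*(d + 2)*(d + 3)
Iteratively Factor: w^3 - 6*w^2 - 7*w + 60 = (w - 5)*(w^2 - w - 12) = (w - 5)*(w + 3)*(w - 4)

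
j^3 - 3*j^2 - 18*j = j*(j - 6)*(j + 3)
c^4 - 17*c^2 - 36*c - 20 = (c - 5)*(c + 1)*(c + 2)^2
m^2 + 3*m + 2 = (m + 1)*(m + 2)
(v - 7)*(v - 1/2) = v^2 - 15*v/2 + 7/2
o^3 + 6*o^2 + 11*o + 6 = (o + 1)*(o + 2)*(o + 3)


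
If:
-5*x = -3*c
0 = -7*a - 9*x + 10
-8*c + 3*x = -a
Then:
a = 155/122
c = 25/122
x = 15/122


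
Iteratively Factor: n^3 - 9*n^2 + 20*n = (n - 4)*(n^2 - 5*n) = n*(n - 4)*(n - 5)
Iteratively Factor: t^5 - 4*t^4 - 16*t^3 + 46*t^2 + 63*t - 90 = (t - 5)*(t^4 + t^3 - 11*t^2 - 9*t + 18) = (t - 5)*(t + 3)*(t^3 - 2*t^2 - 5*t + 6) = (t - 5)*(t + 2)*(t + 3)*(t^2 - 4*t + 3) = (t - 5)*(t - 3)*(t + 2)*(t + 3)*(t - 1)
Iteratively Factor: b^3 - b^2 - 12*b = (b)*(b^2 - b - 12) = b*(b + 3)*(b - 4)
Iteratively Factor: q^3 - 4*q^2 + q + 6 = (q - 2)*(q^2 - 2*q - 3) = (q - 2)*(q + 1)*(q - 3)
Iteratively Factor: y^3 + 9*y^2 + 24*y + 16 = (y + 4)*(y^2 + 5*y + 4) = (y + 1)*(y + 4)*(y + 4)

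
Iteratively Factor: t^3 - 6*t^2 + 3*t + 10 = (t - 5)*(t^2 - t - 2) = (t - 5)*(t - 2)*(t + 1)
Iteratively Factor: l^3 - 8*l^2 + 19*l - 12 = (l - 4)*(l^2 - 4*l + 3) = (l - 4)*(l - 1)*(l - 3)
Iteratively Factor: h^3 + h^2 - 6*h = (h)*(h^2 + h - 6) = h*(h + 3)*(h - 2)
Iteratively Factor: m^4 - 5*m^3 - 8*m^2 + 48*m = (m)*(m^3 - 5*m^2 - 8*m + 48) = m*(m - 4)*(m^2 - m - 12) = m*(m - 4)*(m + 3)*(m - 4)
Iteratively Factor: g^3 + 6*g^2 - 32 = (g + 4)*(g^2 + 2*g - 8) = (g - 2)*(g + 4)*(g + 4)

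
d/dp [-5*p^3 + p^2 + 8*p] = -15*p^2 + 2*p + 8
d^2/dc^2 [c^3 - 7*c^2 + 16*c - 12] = 6*c - 14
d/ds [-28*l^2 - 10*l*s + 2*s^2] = -10*l + 4*s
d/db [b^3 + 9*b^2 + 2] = 3*b*(b + 6)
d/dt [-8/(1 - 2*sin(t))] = -16*cos(t)/(2*sin(t) - 1)^2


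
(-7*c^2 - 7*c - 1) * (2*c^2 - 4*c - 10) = -14*c^4 + 14*c^3 + 96*c^2 + 74*c + 10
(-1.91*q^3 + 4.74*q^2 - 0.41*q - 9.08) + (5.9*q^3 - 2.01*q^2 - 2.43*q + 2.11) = 3.99*q^3 + 2.73*q^2 - 2.84*q - 6.97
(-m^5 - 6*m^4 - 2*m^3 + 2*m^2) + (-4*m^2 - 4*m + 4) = -m^5 - 6*m^4 - 2*m^3 - 2*m^2 - 4*m + 4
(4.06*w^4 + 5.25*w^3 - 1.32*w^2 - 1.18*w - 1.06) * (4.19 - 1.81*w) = -7.3486*w^5 + 7.5089*w^4 + 24.3867*w^3 - 3.395*w^2 - 3.0256*w - 4.4414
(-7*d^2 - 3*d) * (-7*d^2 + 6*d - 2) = 49*d^4 - 21*d^3 - 4*d^2 + 6*d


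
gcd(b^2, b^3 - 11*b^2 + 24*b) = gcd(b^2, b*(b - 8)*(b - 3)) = b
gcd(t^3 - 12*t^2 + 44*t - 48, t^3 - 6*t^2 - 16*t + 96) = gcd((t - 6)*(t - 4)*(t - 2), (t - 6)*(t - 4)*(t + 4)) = t^2 - 10*t + 24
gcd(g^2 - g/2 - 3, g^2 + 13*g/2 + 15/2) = g + 3/2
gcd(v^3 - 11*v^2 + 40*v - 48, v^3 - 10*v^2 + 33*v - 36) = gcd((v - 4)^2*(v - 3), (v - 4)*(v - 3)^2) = v^2 - 7*v + 12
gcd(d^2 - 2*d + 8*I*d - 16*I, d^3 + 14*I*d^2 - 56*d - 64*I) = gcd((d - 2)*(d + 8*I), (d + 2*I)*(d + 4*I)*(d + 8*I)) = d + 8*I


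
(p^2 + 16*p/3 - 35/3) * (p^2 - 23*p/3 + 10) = p^4 - 7*p^3/3 - 383*p^2/9 + 1285*p/9 - 350/3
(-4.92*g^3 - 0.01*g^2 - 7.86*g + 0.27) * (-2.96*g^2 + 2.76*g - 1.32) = 14.5632*g^5 - 13.5496*g^4 + 29.7324*g^3 - 22.4796*g^2 + 11.1204*g - 0.3564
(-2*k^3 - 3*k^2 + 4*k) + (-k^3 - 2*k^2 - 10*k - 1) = -3*k^3 - 5*k^2 - 6*k - 1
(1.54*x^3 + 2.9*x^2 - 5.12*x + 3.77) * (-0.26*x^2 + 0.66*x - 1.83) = -0.4004*x^5 + 0.2624*x^4 + 0.427*x^3 - 9.6664*x^2 + 11.8578*x - 6.8991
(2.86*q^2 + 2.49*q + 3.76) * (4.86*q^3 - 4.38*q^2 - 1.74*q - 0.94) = 13.8996*q^5 - 0.425399999999998*q^4 + 2.391*q^3 - 23.4898*q^2 - 8.883*q - 3.5344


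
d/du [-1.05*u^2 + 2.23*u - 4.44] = 2.23 - 2.1*u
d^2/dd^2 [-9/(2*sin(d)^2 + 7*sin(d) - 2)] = 9*(16*sin(d)^4 + 42*sin(d)^3 + 41*sin(d)^2 - 70*sin(d) - 106)/(7*sin(d) - cos(2*d) - 1)^3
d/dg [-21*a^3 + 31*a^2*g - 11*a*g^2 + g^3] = 31*a^2 - 22*a*g + 3*g^2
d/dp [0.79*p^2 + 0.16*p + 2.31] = 1.58*p + 0.16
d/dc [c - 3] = 1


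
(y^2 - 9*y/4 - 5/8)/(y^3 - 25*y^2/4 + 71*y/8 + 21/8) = (2*y - 5)/(2*y^2 - 13*y + 21)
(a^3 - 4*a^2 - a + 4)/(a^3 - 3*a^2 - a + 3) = (a - 4)/(a - 3)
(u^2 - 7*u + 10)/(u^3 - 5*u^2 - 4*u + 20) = 1/(u + 2)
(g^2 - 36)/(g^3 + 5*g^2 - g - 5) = (g^2 - 36)/(g^3 + 5*g^2 - g - 5)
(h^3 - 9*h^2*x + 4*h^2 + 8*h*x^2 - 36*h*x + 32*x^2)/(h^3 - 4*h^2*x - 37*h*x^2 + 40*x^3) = (h + 4)/(h + 5*x)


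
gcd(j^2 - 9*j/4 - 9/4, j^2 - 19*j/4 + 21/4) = j - 3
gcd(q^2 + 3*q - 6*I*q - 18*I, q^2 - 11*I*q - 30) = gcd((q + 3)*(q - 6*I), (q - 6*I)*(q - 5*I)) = q - 6*I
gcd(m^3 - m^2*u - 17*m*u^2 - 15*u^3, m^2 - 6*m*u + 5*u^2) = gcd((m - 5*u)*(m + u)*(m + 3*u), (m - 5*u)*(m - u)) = -m + 5*u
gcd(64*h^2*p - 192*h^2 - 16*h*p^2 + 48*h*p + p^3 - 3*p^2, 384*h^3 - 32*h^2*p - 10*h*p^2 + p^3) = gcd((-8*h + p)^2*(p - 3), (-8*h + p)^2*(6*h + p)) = 64*h^2 - 16*h*p + p^2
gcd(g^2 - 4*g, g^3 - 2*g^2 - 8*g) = g^2 - 4*g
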